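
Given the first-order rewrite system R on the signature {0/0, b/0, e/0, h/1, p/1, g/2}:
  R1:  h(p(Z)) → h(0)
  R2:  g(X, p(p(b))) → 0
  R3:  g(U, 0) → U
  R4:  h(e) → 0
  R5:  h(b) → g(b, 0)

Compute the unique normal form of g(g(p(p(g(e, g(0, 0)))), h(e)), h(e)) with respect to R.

1. g(g(p(p(g(e, g(0, 0)))), h(e)), h(e))  →  g(g(p(p(g(e, 0))), h(e)), h(e))   [R3 at 1.1.1.1.2]
2. g(g(p(p(g(e, 0))), h(e)), h(e))  →  g(g(p(p(e)), h(e)), h(e))   [R3 at 1.1.1.1]
3. g(g(p(p(e)), h(e)), h(e))  →  g(g(p(p(e)), 0), h(e))   [R4 at 1.2]
4. g(g(p(p(e)), 0), h(e))  →  g(p(p(e)), h(e))   [R3 at 1]
5. g(p(p(e)), h(e))  →  g(p(p(e)), 0)   [R4 at 2]
6. g(p(p(e)), 0)  →  p(p(e))   [R3 at ε]

p(p(e))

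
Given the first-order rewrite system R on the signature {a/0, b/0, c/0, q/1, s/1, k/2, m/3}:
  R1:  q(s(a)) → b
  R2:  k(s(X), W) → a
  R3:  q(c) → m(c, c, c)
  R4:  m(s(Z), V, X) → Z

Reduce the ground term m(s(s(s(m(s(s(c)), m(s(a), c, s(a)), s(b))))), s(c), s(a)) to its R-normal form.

s(s(s(c)))

1. m(s(s(s(m(s(s(c)), m(s(a), c, s(a)), s(b))))), s(c), s(a))  →  s(s(m(s(s(c)), m(s(a), c, s(a)), s(b))))   [R4 at ε]
2. s(s(m(s(s(c)), m(s(a), c, s(a)), s(b))))  →  s(s(s(c)))   [R4 at 1.1]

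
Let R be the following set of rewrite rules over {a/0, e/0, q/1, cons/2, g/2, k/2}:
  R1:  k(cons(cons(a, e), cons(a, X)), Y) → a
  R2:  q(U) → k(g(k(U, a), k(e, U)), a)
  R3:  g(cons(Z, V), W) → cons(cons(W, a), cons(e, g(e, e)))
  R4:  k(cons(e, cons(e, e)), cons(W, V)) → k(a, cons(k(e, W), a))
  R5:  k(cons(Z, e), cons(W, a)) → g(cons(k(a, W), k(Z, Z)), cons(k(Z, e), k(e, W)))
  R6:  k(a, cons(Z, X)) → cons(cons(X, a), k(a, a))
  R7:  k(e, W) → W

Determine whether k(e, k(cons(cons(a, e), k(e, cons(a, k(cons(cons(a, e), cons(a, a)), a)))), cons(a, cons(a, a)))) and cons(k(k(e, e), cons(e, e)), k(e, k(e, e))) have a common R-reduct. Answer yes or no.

Reduce t₁ = k(e, k(cons(cons(a, e), k(e, cons(a, k(cons(cons(a, e), cons(a, a)), a)))), cons(a, cons(a, a)))):
1. k(e, k(cons(cons(a, e), k(e, cons(a, k(cons(cons(a, e), cons(a, a)), a)))), cons(a, cons(a, a))))  →  k(cons(cons(a, e), k(e, cons(a, k(cons(cons(a, e), cons(a, a)), a)))), cons(a, cons(a, a)))   [R7 at ε]
2. k(cons(cons(a, e), k(e, cons(a, k(cons(cons(a, e), cons(a, a)), a)))), cons(a, cons(a, a)))  →  k(cons(cons(a, e), cons(a, k(cons(cons(a, e), cons(a, a)), a))), cons(a, cons(a, a)))   [R7 at 1.2]
3. k(cons(cons(a, e), cons(a, k(cons(cons(a, e), cons(a, a)), a))), cons(a, cons(a, a)))  →  a   [R1 at ε]

Reduce t₂ = cons(k(k(e, e), cons(e, e)), k(e, k(e, e))):
1. cons(k(k(e, e), cons(e, e)), k(e, k(e, e)))  →  cons(k(e, cons(e, e)), k(e, k(e, e)))   [R7 at 1.1]
2. cons(k(e, cons(e, e)), k(e, k(e, e)))  →  cons(cons(e, e), k(e, k(e, e)))   [R7 at 1]
3. cons(cons(e, e), k(e, k(e, e)))  →  cons(cons(e, e), k(e, e))   [R7 at 2]
4. cons(cons(e, e), k(e, e))  →  cons(cons(e, e), e)   [R7 at 2]

no — NF(t₁) = a, NF(t₂) = cons(cons(e, e), e)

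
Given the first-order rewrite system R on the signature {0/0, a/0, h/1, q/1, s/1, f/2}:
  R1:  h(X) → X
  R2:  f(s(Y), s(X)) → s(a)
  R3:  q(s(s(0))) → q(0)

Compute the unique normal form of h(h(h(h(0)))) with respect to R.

1. h(h(h(h(0))))  →  h(h(h(0)))   [R1 at ε]
2. h(h(h(0)))  →  h(h(0))   [R1 at ε]
3. h(h(0))  →  h(0)   [R1 at ε]
4. h(0)  →  0   [R1 at ε]

0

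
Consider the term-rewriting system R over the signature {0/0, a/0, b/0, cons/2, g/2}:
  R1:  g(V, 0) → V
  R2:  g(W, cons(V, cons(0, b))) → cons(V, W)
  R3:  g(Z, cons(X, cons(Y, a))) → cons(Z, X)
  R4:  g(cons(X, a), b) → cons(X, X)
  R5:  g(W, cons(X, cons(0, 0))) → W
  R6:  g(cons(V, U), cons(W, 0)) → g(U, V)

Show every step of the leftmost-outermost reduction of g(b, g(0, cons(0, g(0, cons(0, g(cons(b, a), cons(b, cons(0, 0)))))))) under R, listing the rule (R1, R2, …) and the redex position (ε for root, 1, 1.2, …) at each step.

b

1. g(b, g(0, cons(0, g(0, cons(0, g(cons(b, a), cons(b, cons(0, 0))))))))  →  g(b, g(0, cons(0, g(0, cons(0, cons(b, a))))))   [R5 at 2.2.2.2.2]
2. g(b, g(0, cons(0, g(0, cons(0, cons(b, a))))))  →  g(b, g(0, cons(0, cons(0, 0))))   [R3 at 2.2.2]
3. g(b, g(0, cons(0, cons(0, 0))))  →  g(b, 0)   [R5 at 2]
4. g(b, 0)  →  b   [R1 at ε]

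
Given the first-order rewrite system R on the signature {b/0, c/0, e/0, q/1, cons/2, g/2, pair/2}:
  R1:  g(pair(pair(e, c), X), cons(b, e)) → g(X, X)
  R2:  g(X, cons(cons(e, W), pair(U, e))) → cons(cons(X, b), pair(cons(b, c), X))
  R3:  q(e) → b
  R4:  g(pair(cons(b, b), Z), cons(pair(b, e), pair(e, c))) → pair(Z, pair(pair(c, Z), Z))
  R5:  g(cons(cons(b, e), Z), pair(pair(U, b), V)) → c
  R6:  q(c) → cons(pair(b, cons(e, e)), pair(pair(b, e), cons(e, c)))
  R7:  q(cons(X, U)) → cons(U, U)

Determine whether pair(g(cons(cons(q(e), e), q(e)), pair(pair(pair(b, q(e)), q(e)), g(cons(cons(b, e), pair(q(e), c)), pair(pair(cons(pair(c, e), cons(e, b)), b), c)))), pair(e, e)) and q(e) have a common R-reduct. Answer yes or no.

no — NF(t₁) = pair(c, pair(e, e)), NF(t₂) = b

Reduce t₁ = pair(g(cons(cons(q(e), e), q(e)), pair(pair(pair(b, q(e)), q(e)), g(cons(cons(b, e), pair(q(e), c)), pair(pair(cons(pair(c, e), cons(e, b)), b), c)))), pair(e, e)):
1. pair(g(cons(cons(q(e), e), q(e)), pair(pair(pair(b, q(e)), q(e)), g(cons(cons(b, e), pair(q(e), c)), pair(pair(cons(pair(c, e), cons(e, b)), b), c)))), pair(e, e))  →  pair(g(cons(cons(b, e), q(e)), pair(pair(pair(b, q(e)), q(e)), g(cons(cons(b, e), pair(q(e), c)), pair(pair(cons(pair(c, e), cons(e, b)), b), c)))), pair(e, e))   [R3 at 1.1.1.1]
2. pair(g(cons(cons(b, e), q(e)), pair(pair(pair(b, q(e)), q(e)), g(cons(cons(b, e), pair(q(e), c)), pair(pair(cons(pair(c, e), cons(e, b)), b), c)))), pair(e, e))  →  pair(g(cons(cons(b, e), b), pair(pair(pair(b, q(e)), q(e)), g(cons(cons(b, e), pair(q(e), c)), pair(pair(cons(pair(c, e), cons(e, b)), b), c)))), pair(e, e))   [R3 at 1.1.2]
3. pair(g(cons(cons(b, e), b), pair(pair(pair(b, q(e)), q(e)), g(cons(cons(b, e), pair(q(e), c)), pair(pair(cons(pair(c, e), cons(e, b)), b), c)))), pair(e, e))  →  pair(g(cons(cons(b, e), b), pair(pair(pair(b, b), q(e)), g(cons(cons(b, e), pair(q(e), c)), pair(pair(cons(pair(c, e), cons(e, b)), b), c)))), pair(e, e))   [R3 at 1.2.1.1.2]
4. pair(g(cons(cons(b, e), b), pair(pair(pair(b, b), q(e)), g(cons(cons(b, e), pair(q(e), c)), pair(pair(cons(pair(c, e), cons(e, b)), b), c)))), pair(e, e))  →  pair(g(cons(cons(b, e), b), pair(pair(pair(b, b), b), g(cons(cons(b, e), pair(q(e), c)), pair(pair(cons(pair(c, e), cons(e, b)), b), c)))), pair(e, e))   [R3 at 1.2.1.2]
5. pair(g(cons(cons(b, e), b), pair(pair(pair(b, b), b), g(cons(cons(b, e), pair(q(e), c)), pair(pair(cons(pair(c, e), cons(e, b)), b), c)))), pair(e, e))  →  pair(c, pair(e, e))   [R5 at 1]

Reduce t₂ = q(e):
1. q(e)  →  b   [R3 at ε]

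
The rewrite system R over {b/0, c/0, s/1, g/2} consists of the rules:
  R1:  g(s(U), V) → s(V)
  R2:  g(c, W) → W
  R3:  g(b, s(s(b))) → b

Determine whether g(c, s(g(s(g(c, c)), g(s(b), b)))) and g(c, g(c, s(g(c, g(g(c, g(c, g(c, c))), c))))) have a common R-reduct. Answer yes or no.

no — NF(t₁) = s(s(s(b))), NF(t₂) = s(c)

Reduce t₁ = g(c, s(g(s(g(c, c)), g(s(b), b)))):
1. g(c, s(g(s(g(c, c)), g(s(b), b))))  →  s(g(s(g(c, c)), g(s(b), b)))   [R2 at ε]
2. s(g(s(g(c, c)), g(s(b), b)))  →  s(s(g(s(b), b)))   [R1 at 1]
3. s(s(g(s(b), b)))  →  s(s(s(b)))   [R1 at 1.1]

Reduce t₂ = g(c, g(c, s(g(c, g(g(c, g(c, g(c, c))), c))))):
1. g(c, g(c, s(g(c, g(g(c, g(c, g(c, c))), c)))))  →  g(c, s(g(c, g(g(c, g(c, g(c, c))), c))))   [R2 at ε]
2. g(c, s(g(c, g(g(c, g(c, g(c, c))), c))))  →  s(g(c, g(g(c, g(c, g(c, c))), c)))   [R2 at ε]
3. s(g(c, g(g(c, g(c, g(c, c))), c)))  →  s(g(g(c, g(c, g(c, c))), c))   [R2 at 1]
4. s(g(g(c, g(c, g(c, c))), c))  →  s(g(g(c, g(c, c)), c))   [R2 at 1.1]
5. s(g(g(c, g(c, c)), c))  →  s(g(g(c, c), c))   [R2 at 1.1]
6. s(g(g(c, c), c))  →  s(g(c, c))   [R2 at 1.1]
7. s(g(c, c))  →  s(c)   [R2 at 1]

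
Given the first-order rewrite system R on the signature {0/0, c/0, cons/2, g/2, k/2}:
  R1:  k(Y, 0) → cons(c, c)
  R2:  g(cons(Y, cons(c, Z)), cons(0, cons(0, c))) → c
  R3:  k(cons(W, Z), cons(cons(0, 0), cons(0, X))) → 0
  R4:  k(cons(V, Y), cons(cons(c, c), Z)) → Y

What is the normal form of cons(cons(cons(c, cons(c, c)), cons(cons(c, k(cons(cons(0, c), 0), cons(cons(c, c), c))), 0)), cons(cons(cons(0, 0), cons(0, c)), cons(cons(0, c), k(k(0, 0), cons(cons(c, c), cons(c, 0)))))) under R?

1. cons(cons(cons(c, cons(c, c)), cons(cons(c, k(cons(cons(0, c), 0), cons(cons(c, c), c))), 0)), cons(cons(cons(0, 0), cons(0, c)), cons(cons(0, c), k(k(0, 0), cons(cons(c, c), cons(c, 0))))))  →  cons(cons(cons(c, cons(c, c)), cons(cons(c, 0), 0)), cons(cons(cons(0, 0), cons(0, c)), cons(cons(0, c), k(k(0, 0), cons(cons(c, c), cons(c, 0))))))   [R4 at 1.2.1.2]
2. cons(cons(cons(c, cons(c, c)), cons(cons(c, 0), 0)), cons(cons(cons(0, 0), cons(0, c)), cons(cons(0, c), k(k(0, 0), cons(cons(c, c), cons(c, 0))))))  →  cons(cons(cons(c, cons(c, c)), cons(cons(c, 0), 0)), cons(cons(cons(0, 0), cons(0, c)), cons(cons(0, c), k(cons(c, c), cons(cons(c, c), cons(c, 0))))))   [R1 at 2.2.2.1]
3. cons(cons(cons(c, cons(c, c)), cons(cons(c, 0), 0)), cons(cons(cons(0, 0), cons(0, c)), cons(cons(0, c), k(cons(c, c), cons(cons(c, c), cons(c, 0))))))  →  cons(cons(cons(c, cons(c, c)), cons(cons(c, 0), 0)), cons(cons(cons(0, 0), cons(0, c)), cons(cons(0, c), c)))   [R4 at 2.2.2]

cons(cons(cons(c, cons(c, c)), cons(cons(c, 0), 0)), cons(cons(cons(0, 0), cons(0, c)), cons(cons(0, c), c)))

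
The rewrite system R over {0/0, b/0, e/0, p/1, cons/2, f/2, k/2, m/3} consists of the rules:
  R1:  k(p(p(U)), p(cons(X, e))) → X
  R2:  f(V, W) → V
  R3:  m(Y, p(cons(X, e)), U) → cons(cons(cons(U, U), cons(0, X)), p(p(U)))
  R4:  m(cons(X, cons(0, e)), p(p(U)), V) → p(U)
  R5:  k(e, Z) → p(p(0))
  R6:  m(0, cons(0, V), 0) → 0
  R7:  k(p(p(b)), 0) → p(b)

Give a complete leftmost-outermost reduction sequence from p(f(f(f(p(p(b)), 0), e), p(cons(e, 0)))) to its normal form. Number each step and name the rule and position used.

1. p(f(f(f(p(p(b)), 0), e), p(cons(e, 0))))  →  p(f(f(p(p(b)), 0), e))   [R2 at 1]
2. p(f(f(p(p(b)), 0), e))  →  p(f(p(p(b)), 0))   [R2 at 1]
3. p(f(p(p(b)), 0))  →  p(p(p(b)))   [R2 at 1]

p(p(p(b)))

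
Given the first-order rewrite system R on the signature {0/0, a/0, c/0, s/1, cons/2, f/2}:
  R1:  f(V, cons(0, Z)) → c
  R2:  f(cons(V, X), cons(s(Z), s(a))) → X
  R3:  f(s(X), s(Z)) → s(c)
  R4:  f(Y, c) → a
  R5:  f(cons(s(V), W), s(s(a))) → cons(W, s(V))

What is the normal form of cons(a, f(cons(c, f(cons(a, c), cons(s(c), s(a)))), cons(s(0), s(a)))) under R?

1. cons(a, f(cons(c, f(cons(a, c), cons(s(c), s(a)))), cons(s(0), s(a))))  →  cons(a, f(cons(a, c), cons(s(c), s(a))))   [R2 at 2]
2. cons(a, f(cons(a, c), cons(s(c), s(a))))  →  cons(a, c)   [R2 at 2]

cons(a, c)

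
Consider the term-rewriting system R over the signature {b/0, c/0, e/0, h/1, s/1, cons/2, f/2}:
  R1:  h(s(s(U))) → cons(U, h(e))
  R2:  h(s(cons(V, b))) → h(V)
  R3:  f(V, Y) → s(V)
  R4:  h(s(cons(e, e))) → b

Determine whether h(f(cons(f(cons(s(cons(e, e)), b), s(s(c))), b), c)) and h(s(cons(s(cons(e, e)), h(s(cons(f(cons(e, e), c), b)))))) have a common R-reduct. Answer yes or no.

yes — NF(t₁) = b, NF(t₂) = b

Reduce t₁ = h(f(cons(f(cons(s(cons(e, e)), b), s(s(c))), b), c)):
1. h(f(cons(f(cons(s(cons(e, e)), b), s(s(c))), b), c))  →  h(s(cons(f(cons(s(cons(e, e)), b), s(s(c))), b)))   [R3 at 1]
2. h(s(cons(f(cons(s(cons(e, e)), b), s(s(c))), b)))  →  h(f(cons(s(cons(e, e)), b), s(s(c))))   [R2 at ε]
3. h(f(cons(s(cons(e, e)), b), s(s(c))))  →  h(s(cons(s(cons(e, e)), b)))   [R3 at 1]
4. h(s(cons(s(cons(e, e)), b)))  →  h(s(cons(e, e)))   [R2 at ε]
5. h(s(cons(e, e)))  →  b   [R4 at ε]

Reduce t₂ = h(s(cons(s(cons(e, e)), h(s(cons(f(cons(e, e), c), b)))))):
1. h(s(cons(s(cons(e, e)), h(s(cons(f(cons(e, e), c), b))))))  →  h(s(cons(s(cons(e, e)), h(f(cons(e, e), c)))))   [R2 at 1.1.2]
2. h(s(cons(s(cons(e, e)), h(f(cons(e, e), c)))))  →  h(s(cons(s(cons(e, e)), h(s(cons(e, e))))))   [R3 at 1.1.2.1]
3. h(s(cons(s(cons(e, e)), h(s(cons(e, e))))))  →  h(s(cons(s(cons(e, e)), b)))   [R4 at 1.1.2]
4. h(s(cons(s(cons(e, e)), b)))  →  h(s(cons(e, e)))   [R2 at ε]
5. h(s(cons(e, e)))  →  b   [R4 at ε]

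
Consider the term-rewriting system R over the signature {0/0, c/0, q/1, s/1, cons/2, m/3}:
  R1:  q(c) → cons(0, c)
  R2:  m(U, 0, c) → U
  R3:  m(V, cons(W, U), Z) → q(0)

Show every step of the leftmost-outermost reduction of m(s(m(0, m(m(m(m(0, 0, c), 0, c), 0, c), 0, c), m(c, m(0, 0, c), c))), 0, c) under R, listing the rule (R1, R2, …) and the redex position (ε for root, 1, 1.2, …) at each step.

1. m(s(m(0, m(m(m(m(0, 0, c), 0, c), 0, c), 0, c), m(c, m(0, 0, c), c))), 0, c)  →  s(m(0, m(m(m(m(0, 0, c), 0, c), 0, c), 0, c), m(c, m(0, 0, c), c)))   [R2 at ε]
2. s(m(0, m(m(m(m(0, 0, c), 0, c), 0, c), 0, c), m(c, m(0, 0, c), c)))  →  s(m(0, m(m(m(0, 0, c), 0, c), 0, c), m(c, m(0, 0, c), c)))   [R2 at 1.2]
3. s(m(0, m(m(m(0, 0, c), 0, c), 0, c), m(c, m(0, 0, c), c)))  →  s(m(0, m(m(0, 0, c), 0, c), m(c, m(0, 0, c), c)))   [R2 at 1.2]
4. s(m(0, m(m(0, 0, c), 0, c), m(c, m(0, 0, c), c)))  →  s(m(0, m(0, 0, c), m(c, m(0, 0, c), c)))   [R2 at 1.2]
5. s(m(0, m(0, 0, c), m(c, m(0, 0, c), c)))  →  s(m(0, 0, m(c, m(0, 0, c), c)))   [R2 at 1.2]
6. s(m(0, 0, m(c, m(0, 0, c), c)))  →  s(m(0, 0, m(c, 0, c)))   [R2 at 1.3.2]
7. s(m(0, 0, m(c, 0, c)))  →  s(m(0, 0, c))   [R2 at 1.3]
8. s(m(0, 0, c))  →  s(0)   [R2 at 1]

s(0)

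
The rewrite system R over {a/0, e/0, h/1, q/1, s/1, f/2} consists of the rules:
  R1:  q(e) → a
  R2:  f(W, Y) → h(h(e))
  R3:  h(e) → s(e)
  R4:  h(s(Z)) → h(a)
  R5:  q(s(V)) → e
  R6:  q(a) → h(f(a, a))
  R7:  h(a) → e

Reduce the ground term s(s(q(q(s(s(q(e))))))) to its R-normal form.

s(s(a))

1. s(s(q(q(s(s(q(e)))))))  →  s(s(q(e)))   [R5 at 1.1.1]
2. s(s(q(e)))  →  s(s(a))   [R1 at 1.1]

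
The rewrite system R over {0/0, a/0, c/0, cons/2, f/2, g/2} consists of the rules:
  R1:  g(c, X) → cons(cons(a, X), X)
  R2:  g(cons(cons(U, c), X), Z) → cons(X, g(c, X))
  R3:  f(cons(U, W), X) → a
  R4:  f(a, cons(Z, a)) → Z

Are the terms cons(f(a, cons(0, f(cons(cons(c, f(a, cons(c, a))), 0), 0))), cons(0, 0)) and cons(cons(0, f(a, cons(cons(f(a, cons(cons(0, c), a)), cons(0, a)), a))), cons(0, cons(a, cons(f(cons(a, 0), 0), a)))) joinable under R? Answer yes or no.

no — NF(t₁) = cons(0, cons(0, 0)), NF(t₂) = cons(cons(0, cons(cons(0, c), cons(0, a))), cons(0, cons(a, cons(a, a))))

Reduce t₁ = cons(f(a, cons(0, f(cons(cons(c, f(a, cons(c, a))), 0), 0))), cons(0, 0)):
1. cons(f(a, cons(0, f(cons(cons(c, f(a, cons(c, a))), 0), 0))), cons(0, 0))  →  cons(f(a, cons(0, a)), cons(0, 0))   [R3 at 1.2.2]
2. cons(f(a, cons(0, a)), cons(0, 0))  →  cons(0, cons(0, 0))   [R4 at 1]

Reduce t₂ = cons(cons(0, f(a, cons(cons(f(a, cons(cons(0, c), a)), cons(0, a)), a))), cons(0, cons(a, cons(f(cons(a, 0), 0), a)))):
1. cons(cons(0, f(a, cons(cons(f(a, cons(cons(0, c), a)), cons(0, a)), a))), cons(0, cons(a, cons(f(cons(a, 0), 0), a))))  →  cons(cons(0, cons(f(a, cons(cons(0, c), a)), cons(0, a))), cons(0, cons(a, cons(f(cons(a, 0), 0), a))))   [R4 at 1.2]
2. cons(cons(0, cons(f(a, cons(cons(0, c), a)), cons(0, a))), cons(0, cons(a, cons(f(cons(a, 0), 0), a))))  →  cons(cons(0, cons(cons(0, c), cons(0, a))), cons(0, cons(a, cons(f(cons(a, 0), 0), a))))   [R4 at 1.2.1]
3. cons(cons(0, cons(cons(0, c), cons(0, a))), cons(0, cons(a, cons(f(cons(a, 0), 0), a))))  →  cons(cons(0, cons(cons(0, c), cons(0, a))), cons(0, cons(a, cons(a, a))))   [R3 at 2.2.2.1]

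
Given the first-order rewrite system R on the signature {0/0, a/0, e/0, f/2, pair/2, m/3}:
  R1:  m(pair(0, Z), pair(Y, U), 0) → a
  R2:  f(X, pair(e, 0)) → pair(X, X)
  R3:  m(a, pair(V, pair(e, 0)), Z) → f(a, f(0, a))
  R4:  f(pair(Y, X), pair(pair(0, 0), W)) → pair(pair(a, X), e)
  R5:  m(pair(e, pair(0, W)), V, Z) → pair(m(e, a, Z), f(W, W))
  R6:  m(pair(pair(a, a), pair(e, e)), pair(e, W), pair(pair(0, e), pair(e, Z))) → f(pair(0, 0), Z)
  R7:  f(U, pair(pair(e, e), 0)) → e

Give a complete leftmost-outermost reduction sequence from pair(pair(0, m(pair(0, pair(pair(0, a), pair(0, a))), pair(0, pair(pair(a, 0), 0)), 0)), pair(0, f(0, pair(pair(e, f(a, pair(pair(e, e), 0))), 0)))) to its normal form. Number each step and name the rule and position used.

1. pair(pair(0, m(pair(0, pair(pair(0, a), pair(0, a))), pair(0, pair(pair(a, 0), 0)), 0)), pair(0, f(0, pair(pair(e, f(a, pair(pair(e, e), 0))), 0))))  →  pair(pair(0, a), pair(0, f(0, pair(pair(e, f(a, pair(pair(e, e), 0))), 0))))   [R1 at 1.2]
2. pair(pair(0, a), pair(0, f(0, pair(pair(e, f(a, pair(pair(e, e), 0))), 0))))  →  pair(pair(0, a), pair(0, f(0, pair(pair(e, e), 0))))   [R7 at 2.2.2.1.2]
3. pair(pair(0, a), pair(0, f(0, pair(pair(e, e), 0))))  →  pair(pair(0, a), pair(0, e))   [R7 at 2.2]

pair(pair(0, a), pair(0, e))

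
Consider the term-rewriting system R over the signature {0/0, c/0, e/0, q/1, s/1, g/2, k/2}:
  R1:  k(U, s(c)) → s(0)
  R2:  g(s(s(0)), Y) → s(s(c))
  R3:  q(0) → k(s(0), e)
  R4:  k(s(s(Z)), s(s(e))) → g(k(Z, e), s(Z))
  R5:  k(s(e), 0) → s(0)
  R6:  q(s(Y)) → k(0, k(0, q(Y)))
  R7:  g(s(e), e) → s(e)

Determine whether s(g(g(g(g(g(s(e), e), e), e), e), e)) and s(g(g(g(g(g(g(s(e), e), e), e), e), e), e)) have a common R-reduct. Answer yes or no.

Reduce t₁ = s(g(g(g(g(g(s(e), e), e), e), e), e)):
1. s(g(g(g(g(g(s(e), e), e), e), e), e))  →  s(g(g(g(g(s(e), e), e), e), e))   [R7 at 1.1.1.1.1]
2. s(g(g(g(g(s(e), e), e), e), e))  →  s(g(g(g(s(e), e), e), e))   [R7 at 1.1.1.1]
3. s(g(g(g(s(e), e), e), e))  →  s(g(g(s(e), e), e))   [R7 at 1.1.1]
4. s(g(g(s(e), e), e))  →  s(g(s(e), e))   [R7 at 1.1]
5. s(g(s(e), e))  →  s(s(e))   [R7 at 1]

Reduce t₂ = s(g(g(g(g(g(g(s(e), e), e), e), e), e), e)):
1. s(g(g(g(g(g(g(s(e), e), e), e), e), e), e))  →  s(g(g(g(g(g(s(e), e), e), e), e), e))   [R7 at 1.1.1.1.1.1]
2. s(g(g(g(g(g(s(e), e), e), e), e), e))  →  s(g(g(g(g(s(e), e), e), e), e))   [R7 at 1.1.1.1.1]
3. s(g(g(g(g(s(e), e), e), e), e))  →  s(g(g(g(s(e), e), e), e))   [R7 at 1.1.1.1]
4. s(g(g(g(s(e), e), e), e))  →  s(g(g(s(e), e), e))   [R7 at 1.1.1]
5. s(g(g(s(e), e), e))  →  s(g(s(e), e))   [R7 at 1.1]
6. s(g(s(e), e))  →  s(s(e))   [R7 at 1]

yes — NF(t₁) = s(s(e)), NF(t₂) = s(s(e))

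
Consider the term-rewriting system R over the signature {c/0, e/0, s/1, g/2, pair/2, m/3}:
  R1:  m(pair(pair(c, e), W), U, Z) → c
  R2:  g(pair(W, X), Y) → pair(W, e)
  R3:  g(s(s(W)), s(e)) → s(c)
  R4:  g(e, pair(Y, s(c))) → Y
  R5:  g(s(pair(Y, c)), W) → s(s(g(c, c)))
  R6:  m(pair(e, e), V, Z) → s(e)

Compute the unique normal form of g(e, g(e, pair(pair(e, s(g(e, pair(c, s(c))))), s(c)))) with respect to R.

e

1. g(e, g(e, pair(pair(e, s(g(e, pair(c, s(c))))), s(c))))  →  g(e, pair(e, s(g(e, pair(c, s(c))))))   [R4 at 2]
2. g(e, pair(e, s(g(e, pair(c, s(c))))))  →  g(e, pair(e, s(c)))   [R4 at 2.2.1]
3. g(e, pair(e, s(c)))  →  e   [R4 at ε]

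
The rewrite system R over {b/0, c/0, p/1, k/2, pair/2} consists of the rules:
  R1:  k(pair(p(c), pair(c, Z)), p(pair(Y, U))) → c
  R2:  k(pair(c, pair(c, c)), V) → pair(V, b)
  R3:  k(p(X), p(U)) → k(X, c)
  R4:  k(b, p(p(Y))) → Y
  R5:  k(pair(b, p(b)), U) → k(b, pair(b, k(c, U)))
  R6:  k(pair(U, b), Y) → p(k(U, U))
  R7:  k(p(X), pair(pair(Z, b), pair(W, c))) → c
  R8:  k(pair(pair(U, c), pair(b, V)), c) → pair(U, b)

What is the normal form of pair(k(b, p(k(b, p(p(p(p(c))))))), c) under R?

1. pair(k(b, p(k(b, p(p(p(p(c))))))), c)  →  pair(k(b, p(p(p(c)))), c)   [R4 at 1.2.1]
2. pair(k(b, p(p(p(c)))), c)  →  pair(p(c), c)   [R4 at 1]

pair(p(c), c)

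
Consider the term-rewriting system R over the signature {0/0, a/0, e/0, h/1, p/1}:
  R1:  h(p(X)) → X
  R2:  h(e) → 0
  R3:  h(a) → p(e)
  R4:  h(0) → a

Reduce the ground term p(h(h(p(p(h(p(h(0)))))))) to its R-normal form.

p(a)

1. p(h(h(p(p(h(p(h(0))))))))  →  p(h(p(h(p(h(0))))))   [R1 at 1.1]
2. p(h(p(h(p(h(0))))))  →  p(h(p(h(0))))   [R1 at 1]
3. p(h(p(h(0))))  →  p(h(0))   [R1 at 1]
4. p(h(0))  →  p(a)   [R4 at 1]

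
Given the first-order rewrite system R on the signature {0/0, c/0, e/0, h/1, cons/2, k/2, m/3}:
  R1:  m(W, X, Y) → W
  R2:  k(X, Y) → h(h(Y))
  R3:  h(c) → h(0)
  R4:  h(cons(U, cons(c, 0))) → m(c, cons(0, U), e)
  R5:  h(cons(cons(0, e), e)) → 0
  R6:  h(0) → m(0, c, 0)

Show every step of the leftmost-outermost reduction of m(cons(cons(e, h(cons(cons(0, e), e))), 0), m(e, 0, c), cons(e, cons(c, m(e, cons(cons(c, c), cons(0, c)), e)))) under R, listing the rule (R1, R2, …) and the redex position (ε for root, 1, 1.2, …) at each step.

cons(cons(e, 0), 0)

1. m(cons(cons(e, h(cons(cons(0, e), e))), 0), m(e, 0, c), cons(e, cons(c, m(e, cons(cons(c, c), cons(0, c)), e))))  →  cons(cons(e, h(cons(cons(0, e), e))), 0)   [R1 at ε]
2. cons(cons(e, h(cons(cons(0, e), e))), 0)  →  cons(cons(e, 0), 0)   [R5 at 1.2]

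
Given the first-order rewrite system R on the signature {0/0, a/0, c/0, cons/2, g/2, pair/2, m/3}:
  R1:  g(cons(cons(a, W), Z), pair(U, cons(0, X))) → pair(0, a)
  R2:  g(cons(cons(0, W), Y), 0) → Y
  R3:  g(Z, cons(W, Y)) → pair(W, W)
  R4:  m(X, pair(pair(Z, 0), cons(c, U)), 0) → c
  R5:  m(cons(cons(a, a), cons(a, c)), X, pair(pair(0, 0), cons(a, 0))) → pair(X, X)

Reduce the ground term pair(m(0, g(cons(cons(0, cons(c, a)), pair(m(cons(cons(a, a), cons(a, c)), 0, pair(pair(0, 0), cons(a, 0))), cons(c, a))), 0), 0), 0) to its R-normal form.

1. pair(m(0, g(cons(cons(0, cons(c, a)), pair(m(cons(cons(a, a), cons(a, c)), 0, pair(pair(0, 0), cons(a, 0))), cons(c, a))), 0), 0), 0)  →  pair(m(0, pair(m(cons(cons(a, a), cons(a, c)), 0, pair(pair(0, 0), cons(a, 0))), cons(c, a)), 0), 0)   [R2 at 1.2]
2. pair(m(0, pair(m(cons(cons(a, a), cons(a, c)), 0, pair(pair(0, 0), cons(a, 0))), cons(c, a)), 0), 0)  →  pair(m(0, pair(pair(0, 0), cons(c, a)), 0), 0)   [R5 at 1.2.1]
3. pair(m(0, pair(pair(0, 0), cons(c, a)), 0), 0)  →  pair(c, 0)   [R4 at 1]

pair(c, 0)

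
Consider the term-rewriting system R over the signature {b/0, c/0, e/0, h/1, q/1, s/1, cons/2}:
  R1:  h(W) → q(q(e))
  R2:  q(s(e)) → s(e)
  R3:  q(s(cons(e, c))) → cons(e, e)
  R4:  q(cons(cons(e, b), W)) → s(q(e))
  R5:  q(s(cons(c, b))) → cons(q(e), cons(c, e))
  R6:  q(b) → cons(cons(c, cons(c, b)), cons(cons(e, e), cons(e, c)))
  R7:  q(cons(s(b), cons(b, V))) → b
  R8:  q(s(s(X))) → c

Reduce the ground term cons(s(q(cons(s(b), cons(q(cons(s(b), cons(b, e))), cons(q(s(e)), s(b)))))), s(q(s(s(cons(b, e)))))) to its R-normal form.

cons(s(b), s(c))

1. cons(s(q(cons(s(b), cons(q(cons(s(b), cons(b, e))), cons(q(s(e)), s(b)))))), s(q(s(s(cons(b, e))))))  →  cons(s(q(cons(s(b), cons(b, cons(q(s(e)), s(b)))))), s(q(s(s(cons(b, e))))))   [R7 at 1.1.1.2.1]
2. cons(s(q(cons(s(b), cons(b, cons(q(s(e)), s(b)))))), s(q(s(s(cons(b, e))))))  →  cons(s(b), s(q(s(s(cons(b, e))))))   [R7 at 1.1]
3. cons(s(b), s(q(s(s(cons(b, e))))))  →  cons(s(b), s(c))   [R8 at 2.1]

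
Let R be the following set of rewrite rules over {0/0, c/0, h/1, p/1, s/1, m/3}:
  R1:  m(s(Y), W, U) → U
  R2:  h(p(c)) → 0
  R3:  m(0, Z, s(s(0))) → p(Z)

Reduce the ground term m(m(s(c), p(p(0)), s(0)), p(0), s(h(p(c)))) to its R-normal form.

s(0)

1. m(m(s(c), p(p(0)), s(0)), p(0), s(h(p(c))))  →  m(s(0), p(0), s(h(p(c))))   [R1 at 1]
2. m(s(0), p(0), s(h(p(c))))  →  s(h(p(c)))   [R1 at ε]
3. s(h(p(c)))  →  s(0)   [R2 at 1]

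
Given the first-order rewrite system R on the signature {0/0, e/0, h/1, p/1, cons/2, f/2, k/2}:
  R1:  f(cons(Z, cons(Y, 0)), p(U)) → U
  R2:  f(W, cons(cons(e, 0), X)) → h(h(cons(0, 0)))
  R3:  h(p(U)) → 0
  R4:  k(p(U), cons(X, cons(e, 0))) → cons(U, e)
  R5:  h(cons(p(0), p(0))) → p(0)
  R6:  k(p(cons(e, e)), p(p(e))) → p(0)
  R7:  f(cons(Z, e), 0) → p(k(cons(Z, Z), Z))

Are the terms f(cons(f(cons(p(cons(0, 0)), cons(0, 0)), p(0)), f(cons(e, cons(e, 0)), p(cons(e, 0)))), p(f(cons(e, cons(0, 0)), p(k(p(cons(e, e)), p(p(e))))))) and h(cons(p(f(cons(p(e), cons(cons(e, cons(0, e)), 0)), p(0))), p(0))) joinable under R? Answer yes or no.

yes — NF(t₁) = p(0), NF(t₂) = p(0)

Reduce t₁ = f(cons(f(cons(p(cons(0, 0)), cons(0, 0)), p(0)), f(cons(e, cons(e, 0)), p(cons(e, 0)))), p(f(cons(e, cons(0, 0)), p(k(p(cons(e, e)), p(p(e))))))):
1. f(cons(f(cons(p(cons(0, 0)), cons(0, 0)), p(0)), f(cons(e, cons(e, 0)), p(cons(e, 0)))), p(f(cons(e, cons(0, 0)), p(k(p(cons(e, e)), p(p(e)))))))  →  f(cons(0, f(cons(e, cons(e, 0)), p(cons(e, 0)))), p(f(cons(e, cons(0, 0)), p(k(p(cons(e, e)), p(p(e)))))))   [R1 at 1.1]
2. f(cons(0, f(cons(e, cons(e, 0)), p(cons(e, 0)))), p(f(cons(e, cons(0, 0)), p(k(p(cons(e, e)), p(p(e)))))))  →  f(cons(0, cons(e, 0)), p(f(cons(e, cons(0, 0)), p(k(p(cons(e, e)), p(p(e)))))))   [R1 at 1.2]
3. f(cons(0, cons(e, 0)), p(f(cons(e, cons(0, 0)), p(k(p(cons(e, e)), p(p(e)))))))  →  f(cons(e, cons(0, 0)), p(k(p(cons(e, e)), p(p(e)))))   [R1 at ε]
4. f(cons(e, cons(0, 0)), p(k(p(cons(e, e)), p(p(e)))))  →  k(p(cons(e, e)), p(p(e)))   [R1 at ε]
5. k(p(cons(e, e)), p(p(e)))  →  p(0)   [R6 at ε]

Reduce t₂ = h(cons(p(f(cons(p(e), cons(cons(e, cons(0, e)), 0)), p(0))), p(0))):
1. h(cons(p(f(cons(p(e), cons(cons(e, cons(0, e)), 0)), p(0))), p(0)))  →  h(cons(p(0), p(0)))   [R1 at 1.1.1]
2. h(cons(p(0), p(0)))  →  p(0)   [R5 at ε]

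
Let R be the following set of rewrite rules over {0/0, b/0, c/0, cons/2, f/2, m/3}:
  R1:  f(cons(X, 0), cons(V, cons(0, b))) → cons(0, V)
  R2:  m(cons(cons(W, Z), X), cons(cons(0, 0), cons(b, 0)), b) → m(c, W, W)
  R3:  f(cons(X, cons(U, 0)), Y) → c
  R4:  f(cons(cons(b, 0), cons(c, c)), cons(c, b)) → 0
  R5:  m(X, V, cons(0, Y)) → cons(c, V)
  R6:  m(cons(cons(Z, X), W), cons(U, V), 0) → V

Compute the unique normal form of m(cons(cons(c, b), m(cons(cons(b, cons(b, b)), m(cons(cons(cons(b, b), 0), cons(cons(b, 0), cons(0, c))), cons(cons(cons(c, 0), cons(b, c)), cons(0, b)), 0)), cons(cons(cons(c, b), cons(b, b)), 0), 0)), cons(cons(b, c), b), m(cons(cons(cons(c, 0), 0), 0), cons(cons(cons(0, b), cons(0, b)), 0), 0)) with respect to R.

1. m(cons(cons(c, b), m(cons(cons(b, cons(b, b)), m(cons(cons(cons(b, b), 0), cons(cons(b, 0), cons(0, c))), cons(cons(cons(c, 0), cons(b, c)), cons(0, b)), 0)), cons(cons(cons(c, b), cons(b, b)), 0), 0)), cons(cons(b, c), b), m(cons(cons(cons(c, 0), 0), 0), cons(cons(cons(0, b), cons(0, b)), 0), 0))  →  m(cons(cons(c, b), 0), cons(cons(b, c), b), m(cons(cons(cons(c, 0), 0), 0), cons(cons(cons(0, b), cons(0, b)), 0), 0))   [R6 at 1.2]
2. m(cons(cons(c, b), 0), cons(cons(b, c), b), m(cons(cons(cons(c, 0), 0), 0), cons(cons(cons(0, b), cons(0, b)), 0), 0))  →  m(cons(cons(c, b), 0), cons(cons(b, c), b), 0)   [R6 at 3]
3. m(cons(cons(c, b), 0), cons(cons(b, c), b), 0)  →  b   [R6 at ε]

b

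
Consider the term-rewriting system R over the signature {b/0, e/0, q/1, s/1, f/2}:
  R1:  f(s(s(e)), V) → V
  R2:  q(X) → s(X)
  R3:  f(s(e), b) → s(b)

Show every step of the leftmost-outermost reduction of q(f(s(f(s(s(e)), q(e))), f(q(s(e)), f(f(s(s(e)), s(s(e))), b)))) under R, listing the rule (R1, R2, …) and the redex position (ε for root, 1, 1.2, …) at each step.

s(b)

1. q(f(s(f(s(s(e)), q(e))), f(q(s(e)), f(f(s(s(e)), s(s(e))), b))))  →  s(f(s(f(s(s(e)), q(e))), f(q(s(e)), f(f(s(s(e)), s(s(e))), b))))   [R2 at ε]
2. s(f(s(f(s(s(e)), q(e))), f(q(s(e)), f(f(s(s(e)), s(s(e))), b))))  →  s(f(s(q(e)), f(q(s(e)), f(f(s(s(e)), s(s(e))), b))))   [R1 at 1.1.1]
3. s(f(s(q(e)), f(q(s(e)), f(f(s(s(e)), s(s(e))), b))))  →  s(f(s(s(e)), f(q(s(e)), f(f(s(s(e)), s(s(e))), b))))   [R2 at 1.1.1]
4. s(f(s(s(e)), f(q(s(e)), f(f(s(s(e)), s(s(e))), b))))  →  s(f(q(s(e)), f(f(s(s(e)), s(s(e))), b)))   [R1 at 1]
5. s(f(q(s(e)), f(f(s(s(e)), s(s(e))), b)))  →  s(f(s(s(e)), f(f(s(s(e)), s(s(e))), b)))   [R2 at 1.1]
6. s(f(s(s(e)), f(f(s(s(e)), s(s(e))), b)))  →  s(f(f(s(s(e)), s(s(e))), b))   [R1 at 1]
7. s(f(f(s(s(e)), s(s(e))), b))  →  s(f(s(s(e)), b))   [R1 at 1.1]
8. s(f(s(s(e)), b))  →  s(b)   [R1 at 1]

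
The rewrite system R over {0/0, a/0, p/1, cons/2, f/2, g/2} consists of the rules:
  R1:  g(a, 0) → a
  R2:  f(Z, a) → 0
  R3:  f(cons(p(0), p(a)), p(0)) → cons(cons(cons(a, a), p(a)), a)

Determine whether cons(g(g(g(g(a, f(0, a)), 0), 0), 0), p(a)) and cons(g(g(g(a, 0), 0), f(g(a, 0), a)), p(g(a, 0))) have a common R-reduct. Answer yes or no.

Reduce t₁ = cons(g(g(g(g(a, f(0, a)), 0), 0), 0), p(a)):
1. cons(g(g(g(g(a, f(0, a)), 0), 0), 0), p(a))  →  cons(g(g(g(g(a, 0), 0), 0), 0), p(a))   [R2 at 1.1.1.1.2]
2. cons(g(g(g(g(a, 0), 0), 0), 0), p(a))  →  cons(g(g(g(a, 0), 0), 0), p(a))   [R1 at 1.1.1.1]
3. cons(g(g(g(a, 0), 0), 0), p(a))  →  cons(g(g(a, 0), 0), p(a))   [R1 at 1.1.1]
4. cons(g(g(a, 0), 0), p(a))  →  cons(g(a, 0), p(a))   [R1 at 1.1]
5. cons(g(a, 0), p(a))  →  cons(a, p(a))   [R1 at 1]

Reduce t₂ = cons(g(g(g(a, 0), 0), f(g(a, 0), a)), p(g(a, 0))):
1. cons(g(g(g(a, 0), 0), f(g(a, 0), a)), p(g(a, 0)))  →  cons(g(g(a, 0), f(g(a, 0), a)), p(g(a, 0)))   [R1 at 1.1.1]
2. cons(g(g(a, 0), f(g(a, 0), a)), p(g(a, 0)))  →  cons(g(a, f(g(a, 0), a)), p(g(a, 0)))   [R1 at 1.1]
3. cons(g(a, f(g(a, 0), a)), p(g(a, 0)))  →  cons(g(a, 0), p(g(a, 0)))   [R2 at 1.2]
4. cons(g(a, 0), p(g(a, 0)))  →  cons(a, p(g(a, 0)))   [R1 at 1]
5. cons(a, p(g(a, 0)))  →  cons(a, p(a))   [R1 at 2.1]

yes — NF(t₁) = cons(a, p(a)), NF(t₂) = cons(a, p(a))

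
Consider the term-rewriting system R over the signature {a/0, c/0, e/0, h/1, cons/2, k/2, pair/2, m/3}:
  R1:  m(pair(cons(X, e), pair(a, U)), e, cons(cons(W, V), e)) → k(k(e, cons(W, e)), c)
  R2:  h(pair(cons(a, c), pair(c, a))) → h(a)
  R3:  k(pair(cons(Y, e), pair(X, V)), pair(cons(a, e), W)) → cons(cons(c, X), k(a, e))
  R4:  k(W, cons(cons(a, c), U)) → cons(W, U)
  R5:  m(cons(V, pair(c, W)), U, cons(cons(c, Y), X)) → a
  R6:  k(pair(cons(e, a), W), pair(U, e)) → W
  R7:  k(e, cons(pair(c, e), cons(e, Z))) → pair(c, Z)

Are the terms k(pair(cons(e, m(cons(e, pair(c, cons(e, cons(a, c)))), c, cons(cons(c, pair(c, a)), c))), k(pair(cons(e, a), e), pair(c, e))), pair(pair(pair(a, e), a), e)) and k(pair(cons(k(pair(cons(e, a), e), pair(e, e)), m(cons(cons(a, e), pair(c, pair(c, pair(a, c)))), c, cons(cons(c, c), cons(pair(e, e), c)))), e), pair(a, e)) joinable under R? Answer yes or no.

yes — NF(t₁) = e, NF(t₂) = e

Reduce t₁ = k(pair(cons(e, m(cons(e, pair(c, cons(e, cons(a, c)))), c, cons(cons(c, pair(c, a)), c))), k(pair(cons(e, a), e), pair(c, e))), pair(pair(pair(a, e), a), e)):
1. k(pair(cons(e, m(cons(e, pair(c, cons(e, cons(a, c)))), c, cons(cons(c, pair(c, a)), c))), k(pair(cons(e, a), e), pair(c, e))), pair(pair(pair(a, e), a), e))  →  k(pair(cons(e, a), k(pair(cons(e, a), e), pair(c, e))), pair(pair(pair(a, e), a), e))   [R5 at 1.1.2]
2. k(pair(cons(e, a), k(pair(cons(e, a), e), pair(c, e))), pair(pair(pair(a, e), a), e))  →  k(pair(cons(e, a), e), pair(c, e))   [R6 at ε]
3. k(pair(cons(e, a), e), pair(c, e))  →  e   [R6 at ε]

Reduce t₂ = k(pair(cons(k(pair(cons(e, a), e), pair(e, e)), m(cons(cons(a, e), pair(c, pair(c, pair(a, c)))), c, cons(cons(c, c), cons(pair(e, e), c)))), e), pair(a, e)):
1. k(pair(cons(k(pair(cons(e, a), e), pair(e, e)), m(cons(cons(a, e), pair(c, pair(c, pair(a, c)))), c, cons(cons(c, c), cons(pair(e, e), c)))), e), pair(a, e))  →  k(pair(cons(e, m(cons(cons(a, e), pair(c, pair(c, pair(a, c)))), c, cons(cons(c, c), cons(pair(e, e), c)))), e), pair(a, e))   [R6 at 1.1.1]
2. k(pair(cons(e, m(cons(cons(a, e), pair(c, pair(c, pair(a, c)))), c, cons(cons(c, c), cons(pair(e, e), c)))), e), pair(a, e))  →  k(pair(cons(e, a), e), pair(a, e))   [R5 at 1.1.2]
3. k(pair(cons(e, a), e), pair(a, e))  →  e   [R6 at ε]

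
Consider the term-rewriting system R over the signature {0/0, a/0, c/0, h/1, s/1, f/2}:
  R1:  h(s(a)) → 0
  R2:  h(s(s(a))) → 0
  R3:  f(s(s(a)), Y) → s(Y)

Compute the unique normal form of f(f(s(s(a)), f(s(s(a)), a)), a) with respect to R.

s(a)

1. f(f(s(s(a)), f(s(s(a)), a)), a)  →  f(s(f(s(s(a)), a)), a)   [R3 at 1]
2. f(s(f(s(s(a)), a)), a)  →  f(s(s(a)), a)   [R3 at 1.1]
3. f(s(s(a)), a)  →  s(a)   [R3 at ε]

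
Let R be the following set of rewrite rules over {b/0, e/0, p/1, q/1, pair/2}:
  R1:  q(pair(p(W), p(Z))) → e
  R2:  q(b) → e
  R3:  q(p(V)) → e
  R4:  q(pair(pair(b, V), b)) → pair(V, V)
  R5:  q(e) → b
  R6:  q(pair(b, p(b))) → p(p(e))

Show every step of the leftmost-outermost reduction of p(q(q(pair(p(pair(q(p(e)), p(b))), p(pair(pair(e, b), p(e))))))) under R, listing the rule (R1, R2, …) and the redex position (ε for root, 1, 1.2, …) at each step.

p(b)

1. p(q(q(pair(p(pair(q(p(e)), p(b))), p(pair(pair(e, b), p(e)))))))  →  p(q(e))   [R1 at 1.1]
2. p(q(e))  →  p(b)   [R5 at 1]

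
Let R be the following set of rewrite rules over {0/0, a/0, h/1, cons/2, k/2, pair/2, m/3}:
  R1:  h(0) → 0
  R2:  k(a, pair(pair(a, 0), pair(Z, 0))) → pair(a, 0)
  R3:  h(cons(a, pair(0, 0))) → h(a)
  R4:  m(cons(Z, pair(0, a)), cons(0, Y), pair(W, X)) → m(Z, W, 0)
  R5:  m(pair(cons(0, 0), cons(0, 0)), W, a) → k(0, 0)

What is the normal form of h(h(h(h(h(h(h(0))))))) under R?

0

1. h(h(h(h(h(h(h(0)))))))  →  h(h(h(h(h(h(0))))))   [R1 at 1.1.1.1.1.1]
2. h(h(h(h(h(h(0))))))  →  h(h(h(h(h(0)))))   [R1 at 1.1.1.1.1]
3. h(h(h(h(h(0)))))  →  h(h(h(h(0))))   [R1 at 1.1.1.1]
4. h(h(h(h(0))))  →  h(h(h(0)))   [R1 at 1.1.1]
5. h(h(h(0)))  →  h(h(0))   [R1 at 1.1]
6. h(h(0))  →  h(0)   [R1 at 1]
7. h(0)  →  0   [R1 at ε]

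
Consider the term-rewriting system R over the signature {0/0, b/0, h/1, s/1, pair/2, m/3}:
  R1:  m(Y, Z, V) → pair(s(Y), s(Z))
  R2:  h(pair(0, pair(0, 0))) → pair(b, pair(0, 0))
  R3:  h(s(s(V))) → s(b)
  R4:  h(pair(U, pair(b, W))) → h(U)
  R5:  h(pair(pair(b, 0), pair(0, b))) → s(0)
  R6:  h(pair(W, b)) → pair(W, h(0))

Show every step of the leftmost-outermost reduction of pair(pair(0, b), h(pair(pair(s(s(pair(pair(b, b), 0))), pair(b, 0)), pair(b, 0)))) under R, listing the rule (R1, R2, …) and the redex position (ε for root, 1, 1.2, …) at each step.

1. pair(pair(0, b), h(pair(pair(s(s(pair(pair(b, b), 0))), pair(b, 0)), pair(b, 0))))  →  pair(pair(0, b), h(pair(s(s(pair(pair(b, b), 0))), pair(b, 0))))   [R4 at 2]
2. pair(pair(0, b), h(pair(s(s(pair(pair(b, b), 0))), pair(b, 0))))  →  pair(pair(0, b), h(s(s(pair(pair(b, b), 0)))))   [R4 at 2]
3. pair(pair(0, b), h(s(s(pair(pair(b, b), 0)))))  →  pair(pair(0, b), s(b))   [R3 at 2]

pair(pair(0, b), s(b))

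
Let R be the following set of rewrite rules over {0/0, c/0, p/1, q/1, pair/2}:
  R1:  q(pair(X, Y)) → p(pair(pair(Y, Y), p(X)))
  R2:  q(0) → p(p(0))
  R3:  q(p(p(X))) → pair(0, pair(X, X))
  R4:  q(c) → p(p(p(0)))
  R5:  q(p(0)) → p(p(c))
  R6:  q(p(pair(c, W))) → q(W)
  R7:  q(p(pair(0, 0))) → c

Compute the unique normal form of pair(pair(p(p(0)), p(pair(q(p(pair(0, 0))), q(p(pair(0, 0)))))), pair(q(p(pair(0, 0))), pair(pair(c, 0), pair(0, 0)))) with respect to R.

pair(pair(p(p(0)), p(pair(c, c))), pair(c, pair(pair(c, 0), pair(0, 0))))

1. pair(pair(p(p(0)), p(pair(q(p(pair(0, 0))), q(p(pair(0, 0)))))), pair(q(p(pair(0, 0))), pair(pair(c, 0), pair(0, 0))))  →  pair(pair(p(p(0)), p(pair(c, q(p(pair(0, 0)))))), pair(q(p(pair(0, 0))), pair(pair(c, 0), pair(0, 0))))   [R7 at 1.2.1.1]
2. pair(pair(p(p(0)), p(pair(c, q(p(pair(0, 0)))))), pair(q(p(pair(0, 0))), pair(pair(c, 0), pair(0, 0))))  →  pair(pair(p(p(0)), p(pair(c, c))), pair(q(p(pair(0, 0))), pair(pair(c, 0), pair(0, 0))))   [R7 at 1.2.1.2]
3. pair(pair(p(p(0)), p(pair(c, c))), pair(q(p(pair(0, 0))), pair(pair(c, 0), pair(0, 0))))  →  pair(pair(p(p(0)), p(pair(c, c))), pair(c, pair(pair(c, 0), pair(0, 0))))   [R7 at 2.1]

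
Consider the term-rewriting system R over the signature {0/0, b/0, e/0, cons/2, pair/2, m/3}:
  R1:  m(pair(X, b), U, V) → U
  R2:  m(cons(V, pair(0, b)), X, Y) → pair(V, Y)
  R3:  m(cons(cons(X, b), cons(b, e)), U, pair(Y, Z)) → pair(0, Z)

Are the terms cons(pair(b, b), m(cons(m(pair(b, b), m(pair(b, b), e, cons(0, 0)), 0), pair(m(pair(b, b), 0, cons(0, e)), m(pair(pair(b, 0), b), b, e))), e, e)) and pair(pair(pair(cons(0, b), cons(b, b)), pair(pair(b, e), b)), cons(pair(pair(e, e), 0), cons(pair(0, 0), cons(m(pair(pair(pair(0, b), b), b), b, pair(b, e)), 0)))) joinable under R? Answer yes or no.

Reduce t₁ = cons(pair(b, b), m(cons(m(pair(b, b), m(pair(b, b), e, cons(0, 0)), 0), pair(m(pair(b, b), 0, cons(0, e)), m(pair(pair(b, 0), b), b, e))), e, e)):
1. cons(pair(b, b), m(cons(m(pair(b, b), m(pair(b, b), e, cons(0, 0)), 0), pair(m(pair(b, b), 0, cons(0, e)), m(pair(pair(b, 0), b), b, e))), e, e))  →  cons(pair(b, b), m(cons(m(pair(b, b), e, cons(0, 0)), pair(m(pair(b, b), 0, cons(0, e)), m(pair(pair(b, 0), b), b, e))), e, e))   [R1 at 2.1.1]
2. cons(pair(b, b), m(cons(m(pair(b, b), e, cons(0, 0)), pair(m(pair(b, b), 0, cons(0, e)), m(pair(pair(b, 0), b), b, e))), e, e))  →  cons(pair(b, b), m(cons(e, pair(m(pair(b, b), 0, cons(0, e)), m(pair(pair(b, 0), b), b, e))), e, e))   [R1 at 2.1.1]
3. cons(pair(b, b), m(cons(e, pair(m(pair(b, b), 0, cons(0, e)), m(pair(pair(b, 0), b), b, e))), e, e))  →  cons(pair(b, b), m(cons(e, pair(0, m(pair(pair(b, 0), b), b, e))), e, e))   [R1 at 2.1.2.1]
4. cons(pair(b, b), m(cons(e, pair(0, m(pair(pair(b, 0), b), b, e))), e, e))  →  cons(pair(b, b), m(cons(e, pair(0, b)), e, e))   [R1 at 2.1.2.2]
5. cons(pair(b, b), m(cons(e, pair(0, b)), e, e))  →  cons(pair(b, b), pair(e, e))   [R2 at 2]

Reduce t₂ = pair(pair(pair(cons(0, b), cons(b, b)), pair(pair(b, e), b)), cons(pair(pair(e, e), 0), cons(pair(0, 0), cons(m(pair(pair(pair(0, b), b), b), b, pair(b, e)), 0)))):
1. pair(pair(pair(cons(0, b), cons(b, b)), pair(pair(b, e), b)), cons(pair(pair(e, e), 0), cons(pair(0, 0), cons(m(pair(pair(pair(0, b), b), b), b, pair(b, e)), 0))))  →  pair(pair(pair(cons(0, b), cons(b, b)), pair(pair(b, e), b)), cons(pair(pair(e, e), 0), cons(pair(0, 0), cons(b, 0))))   [R1 at 2.2.2.1]

no — NF(t₁) = cons(pair(b, b), pair(e, e)), NF(t₂) = pair(pair(pair(cons(0, b), cons(b, b)), pair(pair(b, e), b)), cons(pair(pair(e, e), 0), cons(pair(0, 0), cons(b, 0))))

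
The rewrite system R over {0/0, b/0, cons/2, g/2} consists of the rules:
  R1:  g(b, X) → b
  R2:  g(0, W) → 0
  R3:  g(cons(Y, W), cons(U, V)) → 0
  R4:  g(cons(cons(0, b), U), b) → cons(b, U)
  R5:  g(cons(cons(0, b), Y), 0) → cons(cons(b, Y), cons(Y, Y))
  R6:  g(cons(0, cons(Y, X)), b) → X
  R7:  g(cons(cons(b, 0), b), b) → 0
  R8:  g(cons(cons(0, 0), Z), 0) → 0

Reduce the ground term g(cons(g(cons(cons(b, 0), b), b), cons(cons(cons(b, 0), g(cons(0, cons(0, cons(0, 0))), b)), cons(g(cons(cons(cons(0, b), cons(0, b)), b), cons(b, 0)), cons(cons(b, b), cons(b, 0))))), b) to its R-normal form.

cons(0, cons(cons(b, b), cons(b, 0)))

1. g(cons(g(cons(cons(b, 0), b), b), cons(cons(cons(b, 0), g(cons(0, cons(0, cons(0, 0))), b)), cons(g(cons(cons(cons(0, b), cons(0, b)), b), cons(b, 0)), cons(cons(b, b), cons(b, 0))))), b)  →  g(cons(0, cons(cons(cons(b, 0), g(cons(0, cons(0, cons(0, 0))), b)), cons(g(cons(cons(cons(0, b), cons(0, b)), b), cons(b, 0)), cons(cons(b, b), cons(b, 0))))), b)   [R7 at 1.1]
2. g(cons(0, cons(cons(cons(b, 0), g(cons(0, cons(0, cons(0, 0))), b)), cons(g(cons(cons(cons(0, b), cons(0, b)), b), cons(b, 0)), cons(cons(b, b), cons(b, 0))))), b)  →  cons(g(cons(cons(cons(0, b), cons(0, b)), b), cons(b, 0)), cons(cons(b, b), cons(b, 0)))   [R6 at ε]
3. cons(g(cons(cons(cons(0, b), cons(0, b)), b), cons(b, 0)), cons(cons(b, b), cons(b, 0)))  →  cons(0, cons(cons(b, b), cons(b, 0)))   [R3 at 1]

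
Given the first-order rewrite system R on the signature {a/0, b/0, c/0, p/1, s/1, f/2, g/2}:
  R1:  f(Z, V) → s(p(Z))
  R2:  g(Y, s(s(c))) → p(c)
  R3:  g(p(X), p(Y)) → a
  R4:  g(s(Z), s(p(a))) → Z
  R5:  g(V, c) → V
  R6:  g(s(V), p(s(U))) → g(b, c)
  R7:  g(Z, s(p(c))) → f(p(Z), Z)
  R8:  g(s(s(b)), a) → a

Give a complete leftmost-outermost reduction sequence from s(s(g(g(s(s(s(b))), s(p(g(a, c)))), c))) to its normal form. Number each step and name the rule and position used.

1. s(s(g(g(s(s(s(b))), s(p(g(a, c)))), c)))  →  s(s(g(s(s(s(b))), s(p(g(a, c))))))   [R5 at 1.1]
2. s(s(g(s(s(s(b))), s(p(g(a, c))))))  →  s(s(g(s(s(s(b))), s(p(a)))))   [R5 at 1.1.2.1.1]
3. s(s(g(s(s(s(b))), s(p(a)))))  →  s(s(s(s(b))))   [R4 at 1.1]

s(s(s(s(b))))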